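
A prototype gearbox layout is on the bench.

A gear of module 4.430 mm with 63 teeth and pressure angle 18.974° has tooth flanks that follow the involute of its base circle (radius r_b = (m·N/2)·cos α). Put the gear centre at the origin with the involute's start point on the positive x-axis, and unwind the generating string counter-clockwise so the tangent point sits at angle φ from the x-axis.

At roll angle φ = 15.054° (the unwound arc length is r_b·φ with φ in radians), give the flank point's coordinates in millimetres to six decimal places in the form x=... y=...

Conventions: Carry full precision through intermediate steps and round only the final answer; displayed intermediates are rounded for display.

recognized (one wheel, involute flank): single-mesh tooth geometry, m = 4.430, N = 63
pitch radius r_p = m·N/2 = 4.430·63/2 = 139.545000
base radius r_b = r_p·cos α = 139.545000·cos 18.974° = 131.962992
roll angle φ = 15.054° = 0.26274187 rad
x = r_b·(cos φ + φ·sin φ) = 136.439602
y = r_b·(sin φ − φ·cos φ) = 0.792351

x=136.439602 y=0.792351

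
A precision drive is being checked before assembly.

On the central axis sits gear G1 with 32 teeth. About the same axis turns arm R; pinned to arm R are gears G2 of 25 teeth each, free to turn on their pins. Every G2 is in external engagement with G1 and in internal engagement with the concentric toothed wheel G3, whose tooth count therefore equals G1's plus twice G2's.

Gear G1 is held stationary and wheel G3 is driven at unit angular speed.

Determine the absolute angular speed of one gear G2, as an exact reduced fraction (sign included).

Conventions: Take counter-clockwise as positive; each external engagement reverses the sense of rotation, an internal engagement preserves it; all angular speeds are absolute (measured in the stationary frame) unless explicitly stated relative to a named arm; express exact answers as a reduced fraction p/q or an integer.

41/25

recognized (axles ride arm R): planetary set, 32/25/82 teeth
ring teeth: 32 + 2·25 = 82
32(ω_sun−ω_arm) = −82(ω_ring−ω_arm),  ω_sun = 0, ω_ring = 1
32(0−ω_arm) = −82(1−ω_arm)  ⇒  114·ω_arm = 82  ⇒  ω_arm = 41/57
sun–planet mesh: 32·(0−41/57) = −25·(ω_p−ω_arm)  ⇒  ω_p−ω_arm = 1312/1425
ω_p = 41/57 + 1312/1425 = 41/25
exact speed ratio = 41/25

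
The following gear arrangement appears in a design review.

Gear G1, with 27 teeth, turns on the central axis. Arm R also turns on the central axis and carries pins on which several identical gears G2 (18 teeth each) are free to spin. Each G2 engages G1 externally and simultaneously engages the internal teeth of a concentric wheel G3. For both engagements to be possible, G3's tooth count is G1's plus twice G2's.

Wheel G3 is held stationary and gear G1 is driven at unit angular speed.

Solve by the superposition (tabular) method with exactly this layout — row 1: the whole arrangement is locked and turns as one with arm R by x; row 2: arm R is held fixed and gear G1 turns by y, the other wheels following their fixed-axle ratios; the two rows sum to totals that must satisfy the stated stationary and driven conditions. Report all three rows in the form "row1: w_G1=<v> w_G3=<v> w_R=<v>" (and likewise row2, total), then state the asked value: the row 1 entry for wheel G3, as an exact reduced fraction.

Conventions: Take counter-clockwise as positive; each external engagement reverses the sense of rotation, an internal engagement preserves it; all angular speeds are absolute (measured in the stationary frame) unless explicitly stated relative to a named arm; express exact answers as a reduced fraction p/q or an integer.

row1: w_G1=3/10 w_G3=3/10 w_R=3/10
row2: w_G1=7/10 w_G3=-3/10 w_R=0
total: w_G1=1 w_G3=0 w_R=3/10
asked value: 3/10

planetary set (27T centre, 18T on arm, 63T internal) — Willis relation
superposition row 1 [locked train]: every member turns x
row 2 — arm fixed, fixed-axis ratios: sun y, ring −(27/63)·y, arm 0
boundary: total ω_ring = x − (27/63)·y = 0 and total ω_sun = x + y = 1  ⇒  y = 7/10, x = 3/10
row 2 ring = −(27/63)·7/10 = -3/10
totals (row 1 + row 2): sun 3/10 + 7/10 = 1, ring 3/10 + (-3/10) = 0, arm 3/10 + 0 = 3/10
asked cell (row1, ring) = 3/10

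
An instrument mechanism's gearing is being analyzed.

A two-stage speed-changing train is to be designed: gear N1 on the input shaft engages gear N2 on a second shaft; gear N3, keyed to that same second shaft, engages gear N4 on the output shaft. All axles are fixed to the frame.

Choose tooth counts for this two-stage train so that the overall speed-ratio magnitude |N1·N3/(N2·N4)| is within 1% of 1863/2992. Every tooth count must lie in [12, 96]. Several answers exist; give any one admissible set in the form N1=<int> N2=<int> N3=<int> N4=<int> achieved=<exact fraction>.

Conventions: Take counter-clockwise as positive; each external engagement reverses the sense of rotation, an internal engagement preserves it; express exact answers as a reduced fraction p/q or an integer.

N1=23 N2=34 N3=81 N4=88 achieved=1863/2992

class = fixed-axis compound train [2-stage, 1863/2992 wanted]
target = 1863/2992 in lowest terms: an exact hit needs N1·N3 = k·1863 and N2·N4 = k·2992 for one integer k, every count in [12, 96]; additionally prefer no 1:1 stage (N1 ≠ N2, N3 ≠ N4)
k = 1: N1·N3 = 1863 = 23·81, N2·N4 = 2992 = 34·88
achieved = 23·81/(34·88) = 1863/2992; |achieved − target| = 0 ≤ 1863/299200 ✓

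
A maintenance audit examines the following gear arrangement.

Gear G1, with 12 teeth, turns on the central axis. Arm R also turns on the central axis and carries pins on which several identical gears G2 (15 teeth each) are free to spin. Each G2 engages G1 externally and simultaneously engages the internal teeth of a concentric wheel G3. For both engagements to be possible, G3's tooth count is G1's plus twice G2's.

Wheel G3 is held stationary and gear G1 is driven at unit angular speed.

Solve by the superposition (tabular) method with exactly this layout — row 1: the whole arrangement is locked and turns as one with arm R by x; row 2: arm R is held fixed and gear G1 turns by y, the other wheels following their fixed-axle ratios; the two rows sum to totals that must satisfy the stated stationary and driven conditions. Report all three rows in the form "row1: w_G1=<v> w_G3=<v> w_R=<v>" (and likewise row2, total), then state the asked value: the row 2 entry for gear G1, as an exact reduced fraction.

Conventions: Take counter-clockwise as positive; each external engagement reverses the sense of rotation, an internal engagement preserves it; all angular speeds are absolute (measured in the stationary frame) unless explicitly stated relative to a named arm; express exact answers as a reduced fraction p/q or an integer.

recognized (axles ride arm R): planetary set, 12/15/42 teeth
row 1 — lock + rotate with arm: ω_sun = ω_ring = ω_arm = x
row 2 — arm fixed, fixed-axis ratios: sun y, ring −(12/42)·y, arm 0
boundary: total ω_ring = x − (12/42)·y = 0 and total ω_sun = x + y = 1  ⇒  y = 7/9, x = 2/9
row 2 ring = −(12/42)·7/9 = -2/9
totals (row 1 + row 2): sun 2/9 + 7/9 = 1, ring 2/9 + (-2/9) = 0, arm 2/9 + 0 = 2/9
asked cell (row2, sun) = 7/9

row1: w_G1=2/9 w_G3=2/9 w_R=2/9
row2: w_G1=7/9 w_G3=-2/9 w_R=0
total: w_G1=1 w_G3=0 w_R=2/9
asked value: 7/9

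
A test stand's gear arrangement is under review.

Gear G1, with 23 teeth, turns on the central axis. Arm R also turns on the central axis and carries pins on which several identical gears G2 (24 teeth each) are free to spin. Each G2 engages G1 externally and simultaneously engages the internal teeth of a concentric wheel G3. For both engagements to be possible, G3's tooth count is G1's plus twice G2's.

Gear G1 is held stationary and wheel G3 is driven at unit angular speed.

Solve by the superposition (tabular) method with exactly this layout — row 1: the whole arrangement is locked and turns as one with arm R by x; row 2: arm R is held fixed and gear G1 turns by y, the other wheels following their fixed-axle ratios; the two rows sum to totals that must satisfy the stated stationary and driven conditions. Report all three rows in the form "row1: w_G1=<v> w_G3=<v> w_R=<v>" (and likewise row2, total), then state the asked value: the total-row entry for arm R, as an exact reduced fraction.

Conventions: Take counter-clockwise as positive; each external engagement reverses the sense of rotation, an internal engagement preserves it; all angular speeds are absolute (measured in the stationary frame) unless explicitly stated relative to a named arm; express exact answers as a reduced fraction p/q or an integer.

class = planetary set [G3 = 23+2·24 = 71; Willis about the carrier]
row 1 (train locked, turned with arm): all members turn x
superposition row 2 [arm held]: sun y, ring −(23/71)·y, arm 0
boundary: total ω_sun = x + y = 0 and total ω_ring = x − (23/71)·y = 1  ⇒  y = -71/94, x = 71/94
row 2 ring = −(23/71)·(-71/94) = 23/94
totals (row 1 + row 2): sun 71/94 + (-71/94) = 0, ring 71/94 + 23/94 = 1, arm 71/94 + 0 = 71/94
asked cell (total, arm) = 71/94

row1: w_G1=71/94 w_G3=71/94 w_R=71/94
row2: w_G1=-71/94 w_G3=23/94 w_R=0
total: w_G1=0 w_G3=1 w_R=71/94
asked value: 71/94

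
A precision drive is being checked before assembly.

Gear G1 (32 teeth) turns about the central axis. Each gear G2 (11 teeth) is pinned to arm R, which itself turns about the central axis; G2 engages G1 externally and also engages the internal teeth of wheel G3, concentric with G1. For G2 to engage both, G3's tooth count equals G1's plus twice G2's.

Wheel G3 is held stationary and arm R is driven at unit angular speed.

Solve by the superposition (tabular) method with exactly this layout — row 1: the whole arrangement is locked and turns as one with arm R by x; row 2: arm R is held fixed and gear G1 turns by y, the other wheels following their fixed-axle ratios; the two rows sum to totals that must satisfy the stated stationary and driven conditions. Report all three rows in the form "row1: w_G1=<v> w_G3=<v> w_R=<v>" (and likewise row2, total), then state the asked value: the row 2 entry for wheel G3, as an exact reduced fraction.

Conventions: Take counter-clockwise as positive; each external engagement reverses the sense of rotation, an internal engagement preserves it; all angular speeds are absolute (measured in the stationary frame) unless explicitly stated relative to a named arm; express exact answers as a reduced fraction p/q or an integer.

recognized (axles ride arm R): planetary set, 32/11/54 teeth
row 1 (train locked, turned with arm): all members turn x
superposition row 2 [arm held]: sun y, ring −(32/54)·y, arm 0
boundary: total ω_ring = x − (32/54)·y = 0 and total ω_arm = x = 1  ⇒  y = 27/16, x = 1
row 2 ring = −(32/54)·27/16 = -1
totals (row 1 + row 2): sun 1 + 27/16 = 43/16, ring 1 + (-1) = 0, arm 1 + 0 = 1
asked cell (row2, ring) = -1

row1: w_G1=1 w_G3=1 w_R=1
row2: w_G1=27/16 w_G3=-1 w_R=0
total: w_G1=43/16 w_G3=0 w_R=1
asked value: -1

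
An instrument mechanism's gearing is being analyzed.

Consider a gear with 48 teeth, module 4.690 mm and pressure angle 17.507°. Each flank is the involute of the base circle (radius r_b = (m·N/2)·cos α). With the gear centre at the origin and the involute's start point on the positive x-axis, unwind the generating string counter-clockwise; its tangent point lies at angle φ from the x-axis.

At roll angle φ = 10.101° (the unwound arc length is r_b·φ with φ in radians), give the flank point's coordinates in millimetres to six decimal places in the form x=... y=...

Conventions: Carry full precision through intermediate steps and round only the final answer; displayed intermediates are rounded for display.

x=109.001475 y=0.195452

single-mesh involute tooth geometry (48T wheel at module 4.690)
pitch radius r_p = m·N/2 = 4.690·48/2 = 112.560000
base radius r_b = r_p·cos α = 112.560000·cos 17.507° = 107.346244
roll angle φ = 10.101° = 0.17629571 rad
x = r_b·(cos φ + φ·sin φ) = 109.001475
y = r_b·(sin φ − φ·cos φ) = 0.195452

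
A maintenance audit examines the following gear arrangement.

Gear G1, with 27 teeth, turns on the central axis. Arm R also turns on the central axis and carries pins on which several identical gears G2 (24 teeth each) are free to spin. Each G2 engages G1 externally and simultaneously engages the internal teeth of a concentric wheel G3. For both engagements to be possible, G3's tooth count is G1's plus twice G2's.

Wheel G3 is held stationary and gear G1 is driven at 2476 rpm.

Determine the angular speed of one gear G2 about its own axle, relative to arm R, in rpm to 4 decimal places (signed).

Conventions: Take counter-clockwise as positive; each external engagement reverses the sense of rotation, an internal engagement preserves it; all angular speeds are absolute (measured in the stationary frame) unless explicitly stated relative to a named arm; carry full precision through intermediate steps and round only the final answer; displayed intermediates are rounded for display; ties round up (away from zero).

planetary set (27T centre, 24T on arm, 75T internal) — Willis relation
normalise by the input: solve with ω_sun = 1, then scale by 2476 rpm
ring teeth: 27 + 2·24 = 75
27(ω_sun−ω_arm) = −75(ω_ring−ω_arm),  ω_ring = 0, ω_sun = 1
27(1−ω_arm) = −75(0−ω_arm)  ⇒  102·ω_arm = 27  ⇒  ω_arm = 9/34
sun–planet mesh: 27·(1−9/34) = −24·(ω_p−ω_arm)  ⇒  ω_p−ω_arm = -225/272
scale: ω_p−ω_arm = -225/272 × 2476 rpm = -2048.1618 rpm

-2048.1618 rpm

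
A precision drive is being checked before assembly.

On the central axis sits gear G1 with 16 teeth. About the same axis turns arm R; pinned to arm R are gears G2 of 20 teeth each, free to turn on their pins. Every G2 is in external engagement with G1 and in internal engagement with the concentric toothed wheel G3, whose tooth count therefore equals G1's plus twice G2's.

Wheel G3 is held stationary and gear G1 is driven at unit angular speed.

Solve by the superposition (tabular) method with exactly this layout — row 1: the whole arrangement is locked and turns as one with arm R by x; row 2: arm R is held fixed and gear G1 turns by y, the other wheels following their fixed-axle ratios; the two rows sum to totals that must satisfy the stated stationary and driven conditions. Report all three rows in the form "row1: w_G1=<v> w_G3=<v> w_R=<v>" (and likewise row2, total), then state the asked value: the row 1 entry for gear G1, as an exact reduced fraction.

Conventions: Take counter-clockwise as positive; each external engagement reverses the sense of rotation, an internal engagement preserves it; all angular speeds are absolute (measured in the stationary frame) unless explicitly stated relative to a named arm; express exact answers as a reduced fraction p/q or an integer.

row1: w_G1=2/9 w_G3=2/9 w_R=2/9
row2: w_G1=7/9 w_G3=-2/9 w_R=0
total: w_G1=1 w_G3=0 w_R=2/9
asked value: 2/9

planetary set (16T centre, 20T on arm, 56T internal) — Willis relation
row 1 — lock + rotate with arm: ω_sun = ω_ring = ω_arm = x
row 2 (arm held, sun turns y): ω_ring = −(16/56)·y, ω_arm = 0
boundary: total ω_ring = x − (16/56)·y = 0 and total ω_sun = x + y = 1  ⇒  y = 7/9, x = 2/9
row 2 ring = −(16/56)·7/9 = -2/9
totals (row 1 + row 2): sun 2/9 + 7/9 = 1, ring 2/9 + (-2/9) = 0, arm 2/9 + 0 = 2/9
asked cell (row1, sun) = 2/9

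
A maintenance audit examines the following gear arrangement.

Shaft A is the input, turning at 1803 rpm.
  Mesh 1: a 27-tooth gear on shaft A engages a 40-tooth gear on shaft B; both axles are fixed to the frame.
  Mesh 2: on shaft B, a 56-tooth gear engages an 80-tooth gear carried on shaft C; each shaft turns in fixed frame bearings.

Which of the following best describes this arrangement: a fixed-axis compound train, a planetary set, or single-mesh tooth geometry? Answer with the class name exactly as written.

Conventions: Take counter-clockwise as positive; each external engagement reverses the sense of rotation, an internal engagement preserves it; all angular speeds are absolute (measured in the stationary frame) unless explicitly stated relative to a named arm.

fixed-axis compound train

class = fixed-axis compound train [2 meshes; 2 ratios multiply, 2 sense flips]
classification: fixed-axis compound train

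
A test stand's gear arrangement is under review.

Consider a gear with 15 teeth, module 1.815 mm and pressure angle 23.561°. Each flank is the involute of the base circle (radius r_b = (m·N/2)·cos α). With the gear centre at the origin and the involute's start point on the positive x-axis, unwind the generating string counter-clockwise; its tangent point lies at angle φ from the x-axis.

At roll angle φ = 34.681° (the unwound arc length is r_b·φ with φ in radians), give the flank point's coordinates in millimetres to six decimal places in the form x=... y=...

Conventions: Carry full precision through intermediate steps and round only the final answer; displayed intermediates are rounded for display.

single-mesh involute tooth geometry (15T wheel at module 1.815)
pitch radius r_p = m·N/2 = 1.815·15/2 = 13.612500
base radius r_b = r_p·cos α = 13.612500·cos 23.561° = 12.477694
roll angle φ = 34.681° = 0.60529764 rad
x = r_b·(cos φ + φ·sin φ) = 14.558366
y = r_b·(sin φ − φ·cos φ) = 0.889045

x=14.558366 y=0.889045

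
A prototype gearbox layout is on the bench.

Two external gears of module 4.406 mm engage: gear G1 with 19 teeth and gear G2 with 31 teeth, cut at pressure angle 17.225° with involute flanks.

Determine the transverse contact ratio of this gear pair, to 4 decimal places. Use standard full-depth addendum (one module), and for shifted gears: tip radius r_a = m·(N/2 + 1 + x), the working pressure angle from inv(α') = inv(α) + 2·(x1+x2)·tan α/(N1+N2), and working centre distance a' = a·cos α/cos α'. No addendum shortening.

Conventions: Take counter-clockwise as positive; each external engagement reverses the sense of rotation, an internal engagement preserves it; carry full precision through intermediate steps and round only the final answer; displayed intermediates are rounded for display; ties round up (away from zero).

1.7213

class = single-mesh tooth geometry [involute pair 19T × 31T, m = 4.406]
base radii: r_b1 = 39.979682, r_b2 = 65.230007
tip radii: r_a1 = 46.263000, r_a2 = 72.699000
no profile shift: α' = α, a' = a
action lengths: √(r_a1²−r_b1²) = 23.278535, √(r_a2²−r_b2²) = 32.096585
base pitch p_b = π·m·cos α = 13.221039
CR = (23.278535 + 32.096585 − 110.150000·sin 17.22500°)/13.221039 = 1.721269
contact ratio ≈ 1.7213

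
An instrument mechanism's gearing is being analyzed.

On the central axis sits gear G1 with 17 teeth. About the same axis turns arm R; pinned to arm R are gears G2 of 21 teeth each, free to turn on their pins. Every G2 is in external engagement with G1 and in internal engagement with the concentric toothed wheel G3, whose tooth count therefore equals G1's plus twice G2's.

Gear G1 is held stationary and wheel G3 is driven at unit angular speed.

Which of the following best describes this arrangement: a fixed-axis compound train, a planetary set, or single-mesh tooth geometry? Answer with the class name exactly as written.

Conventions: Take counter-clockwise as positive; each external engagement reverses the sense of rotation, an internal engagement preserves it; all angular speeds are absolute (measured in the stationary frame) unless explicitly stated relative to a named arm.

class = planetary set [G3 = 17+2·21 = 59; Willis about the carrier]
classification: planetary set

planetary set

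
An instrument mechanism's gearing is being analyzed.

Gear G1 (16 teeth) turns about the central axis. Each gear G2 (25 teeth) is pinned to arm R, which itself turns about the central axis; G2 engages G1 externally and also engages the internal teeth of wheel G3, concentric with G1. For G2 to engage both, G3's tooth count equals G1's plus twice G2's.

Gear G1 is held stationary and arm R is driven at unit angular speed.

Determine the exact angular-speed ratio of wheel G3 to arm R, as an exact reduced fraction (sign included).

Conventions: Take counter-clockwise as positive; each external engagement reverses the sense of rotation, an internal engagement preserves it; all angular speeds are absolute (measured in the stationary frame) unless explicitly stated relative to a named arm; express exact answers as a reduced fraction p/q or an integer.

41/33

class = planetary set [G3 = 16+2·25 = 66; Willis about the carrier]
ring teeth: 16 + 2·25 = 66
16(ω_sun−ω_arm) = −66(ω_ring−ω_arm),  ω_sun = 0, ω_arm = 1
ω_ring = 1 − (16/66)(0−1) = 41/33
ω_out/ω_in = 41/33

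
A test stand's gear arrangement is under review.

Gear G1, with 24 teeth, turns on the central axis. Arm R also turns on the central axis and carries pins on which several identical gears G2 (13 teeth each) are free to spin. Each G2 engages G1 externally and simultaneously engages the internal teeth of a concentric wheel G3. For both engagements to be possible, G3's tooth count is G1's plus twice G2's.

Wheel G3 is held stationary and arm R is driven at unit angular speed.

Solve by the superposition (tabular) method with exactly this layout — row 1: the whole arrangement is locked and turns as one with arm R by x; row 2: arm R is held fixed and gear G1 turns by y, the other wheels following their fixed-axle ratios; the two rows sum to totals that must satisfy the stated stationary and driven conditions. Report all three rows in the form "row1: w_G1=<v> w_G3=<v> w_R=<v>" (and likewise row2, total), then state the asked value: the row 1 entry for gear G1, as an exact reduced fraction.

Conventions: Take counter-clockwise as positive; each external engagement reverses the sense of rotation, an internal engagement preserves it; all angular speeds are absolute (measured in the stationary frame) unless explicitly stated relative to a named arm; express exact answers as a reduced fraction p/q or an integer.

planetary set (24T centre, 13T on arm, 50T internal) — Willis relation
superposition row 1 [locked train]: every member turns x
row 2 (arm held, sun turns y): ω_ring = −(24/50)·y, ω_arm = 0
boundary: total ω_ring = x − (24/50)·y = 0 and total ω_arm = x = 1  ⇒  y = 25/12, x = 1
row 2 ring = −(24/50)·25/12 = -1
totals (row 1 + row 2): sun 1 + 25/12 = 37/12, ring 1 + (-1) = 0, arm 1 + 0 = 1
asked cell (row1, sun) = 1

row1: w_G1=1 w_G3=1 w_R=1
row2: w_G1=25/12 w_G3=-1 w_R=0
total: w_G1=37/12 w_G3=0 w_R=1
asked value: 1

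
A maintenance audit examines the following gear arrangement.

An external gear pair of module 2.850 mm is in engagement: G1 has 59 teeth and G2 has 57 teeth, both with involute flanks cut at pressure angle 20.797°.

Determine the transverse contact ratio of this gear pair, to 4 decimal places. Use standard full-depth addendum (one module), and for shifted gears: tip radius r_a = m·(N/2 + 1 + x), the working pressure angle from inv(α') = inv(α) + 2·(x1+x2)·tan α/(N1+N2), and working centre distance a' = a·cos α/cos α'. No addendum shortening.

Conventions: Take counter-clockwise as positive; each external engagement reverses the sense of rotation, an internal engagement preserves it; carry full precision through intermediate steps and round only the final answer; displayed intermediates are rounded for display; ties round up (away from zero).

topology: single-mesh involute geometry — m = 2.850, 59T/57T pair
base radii: r_b1 = 78.597032, r_b2 = 75.932726
tip radii: r_a1 = 86.925000, r_a2 = 84.075000
no profile shift: α' = α, a' = a
action lengths: √(r_a1²−r_b1²) = 37.127647, √(r_a2²−r_b2²) = 36.094692
base pitch p_b = π·m·cos α = 8.370165
CR = (37.127647 + 36.094692 − 165.300000·sin 20.79700°)/8.370165 = 1.736077
contact ratio ≈ 1.7361

1.7361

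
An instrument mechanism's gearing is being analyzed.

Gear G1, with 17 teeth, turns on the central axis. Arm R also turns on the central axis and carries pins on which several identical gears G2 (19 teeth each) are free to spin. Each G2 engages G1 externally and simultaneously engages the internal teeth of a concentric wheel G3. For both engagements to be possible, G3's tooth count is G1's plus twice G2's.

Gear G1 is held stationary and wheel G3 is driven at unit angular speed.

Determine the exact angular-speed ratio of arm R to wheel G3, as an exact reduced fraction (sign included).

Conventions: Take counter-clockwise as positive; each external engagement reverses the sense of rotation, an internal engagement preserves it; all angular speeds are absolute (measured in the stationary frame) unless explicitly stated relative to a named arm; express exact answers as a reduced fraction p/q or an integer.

topology: planetary set — G1 17T / G2 19T / G3 55T, arm = carrier (Willis)
ring teeth: 17 + 2·19 = 55
17(ω_sun−ω_arm) = −55(ω_ring−ω_arm),  ω_sun = 0, ω_ring = 1
17(0−ω_arm) = −55(1−ω_arm)  ⇒  72·ω_arm = 55  ⇒  ω_arm = 55/72
ω_out/ω_in = 55/72

55/72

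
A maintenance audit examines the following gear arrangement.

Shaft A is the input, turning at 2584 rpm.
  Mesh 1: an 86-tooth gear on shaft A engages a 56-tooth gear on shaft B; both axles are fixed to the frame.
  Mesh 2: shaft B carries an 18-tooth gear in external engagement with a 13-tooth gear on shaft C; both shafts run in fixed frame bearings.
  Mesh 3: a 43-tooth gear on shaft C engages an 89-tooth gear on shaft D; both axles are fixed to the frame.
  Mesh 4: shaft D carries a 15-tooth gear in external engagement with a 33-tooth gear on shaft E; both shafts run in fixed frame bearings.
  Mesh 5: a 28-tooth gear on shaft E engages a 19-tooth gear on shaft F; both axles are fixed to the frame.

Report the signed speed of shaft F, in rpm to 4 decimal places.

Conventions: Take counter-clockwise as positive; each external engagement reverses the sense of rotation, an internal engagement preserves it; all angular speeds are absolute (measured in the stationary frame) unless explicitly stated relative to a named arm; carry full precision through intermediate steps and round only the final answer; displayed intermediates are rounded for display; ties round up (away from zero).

5-mesh fixed-axis compound train (all bearings frame-fixed)
mesh 1 [86T→56T]: ω = 2584.0000×86/56 = 3968.2857 rpm, sense flips to −
mesh 2 [18T→13T]: ω = 3968.2857×18/13 = 5494.5495 rpm, sense flips to +
mesh 3 [43T→89T]: ω = 5494.5495×43/89 = 2654.6700 rpm, sense flips to −
mesh 4 [15T→33T]: ω = 2654.6700×15/33 = 1206.6682 rpm, sense flips to +
mesh 5 [28T→19T]: ω = 1206.6682×28/19 = 1778.2478 rpm, sense flips to −
signed output speed = -1778.2478 rpm

-1778.2478 rpm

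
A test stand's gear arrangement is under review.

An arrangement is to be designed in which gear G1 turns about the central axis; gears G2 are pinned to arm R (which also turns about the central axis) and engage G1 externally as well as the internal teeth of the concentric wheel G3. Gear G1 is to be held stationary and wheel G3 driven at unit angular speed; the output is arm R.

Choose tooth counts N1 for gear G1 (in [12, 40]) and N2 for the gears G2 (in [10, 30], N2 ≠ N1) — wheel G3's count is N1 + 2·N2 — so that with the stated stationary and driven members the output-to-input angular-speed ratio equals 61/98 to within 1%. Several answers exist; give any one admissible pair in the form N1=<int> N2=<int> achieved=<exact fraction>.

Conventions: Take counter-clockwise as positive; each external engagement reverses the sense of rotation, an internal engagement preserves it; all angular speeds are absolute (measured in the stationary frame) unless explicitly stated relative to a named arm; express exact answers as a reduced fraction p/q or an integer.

N1=37 N2=12 achieved=61/98

design class (target 61/98): planetary set
Willis with ω_sun = 0: ω_arm/ω_ring = N3/(N1+N3); set equal to 61/98  ⇒  N3/N1 = (61/98)/(1 − 61/98) = 61/37
N3 = N1 + 2·N2  ⇒  N2/N1 = (N3/N1 − 1)/2 = (61/37 − 1)/2 = 12/37
smallest multiple with N1 ≥ 12 and N2 ≥ 10: k = 1  ⇒  N1 = 1·37 = 37, N2 = 1·12 = 12 (N1 ≤ 40, N2 ≤ 30, N2 ≠ N1 ✓), N3 = 37 + 2·12 = 61
check: N3/(N1+N3) with N1 = 37, N3 = 61 gives 61/98; |achieved − target| = 0 ≤ 61/9800 ✓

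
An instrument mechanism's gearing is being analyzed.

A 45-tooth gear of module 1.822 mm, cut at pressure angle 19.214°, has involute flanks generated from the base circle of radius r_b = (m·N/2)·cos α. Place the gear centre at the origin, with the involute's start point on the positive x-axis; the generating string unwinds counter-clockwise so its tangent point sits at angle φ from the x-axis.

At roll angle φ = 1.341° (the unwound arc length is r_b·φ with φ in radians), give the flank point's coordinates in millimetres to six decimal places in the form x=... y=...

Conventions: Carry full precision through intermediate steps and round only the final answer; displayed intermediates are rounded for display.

topology: single-mesh involute geometry — m = 1.822, N = 45
pitch radius r_p = m·N/2 = 1.822·45/2 = 40.995000
base radius r_b = r_p·cos α = 40.995000·cos 19.214° = 38.711414
roll angle φ = 1.341° = 0.02340487 rad
x = r_b·(cos φ + φ·sin φ) = 38.722015
y = r_b·(sin φ − φ·cos φ) = 0.000165

x=38.722015 y=0.000165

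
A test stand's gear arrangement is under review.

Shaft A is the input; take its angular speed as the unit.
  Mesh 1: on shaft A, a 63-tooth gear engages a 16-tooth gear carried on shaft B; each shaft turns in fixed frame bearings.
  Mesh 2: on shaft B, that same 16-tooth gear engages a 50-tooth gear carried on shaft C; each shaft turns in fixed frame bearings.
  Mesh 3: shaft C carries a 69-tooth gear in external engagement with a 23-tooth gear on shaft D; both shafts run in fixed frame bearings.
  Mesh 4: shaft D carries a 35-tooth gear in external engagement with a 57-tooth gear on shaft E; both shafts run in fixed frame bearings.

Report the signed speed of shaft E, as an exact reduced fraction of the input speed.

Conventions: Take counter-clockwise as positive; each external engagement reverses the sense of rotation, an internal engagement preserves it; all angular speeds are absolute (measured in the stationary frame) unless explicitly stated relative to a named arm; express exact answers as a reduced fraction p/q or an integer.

441/190

4-mesh fixed-axis compound train (all bearings frame-fixed)
mesh 1 [63T→16T]: |ω|/ω_in = 1×63/16 = 63/16, sense flips to −
mesh 2 [16T→50T]: |ω|/ω_in = (63/16)×16/50 = 63/50, sense flips to +
mesh 3 [69T→23T]: |ω|/ω_in = (63/50)×69/23 = 189/50, sense flips to −
mesh 4 [35T→57T]: |ω|/ω_in = (189/50)×35/57 = 441/190, sense flips to +
signed output speed (× input speed) = 441/190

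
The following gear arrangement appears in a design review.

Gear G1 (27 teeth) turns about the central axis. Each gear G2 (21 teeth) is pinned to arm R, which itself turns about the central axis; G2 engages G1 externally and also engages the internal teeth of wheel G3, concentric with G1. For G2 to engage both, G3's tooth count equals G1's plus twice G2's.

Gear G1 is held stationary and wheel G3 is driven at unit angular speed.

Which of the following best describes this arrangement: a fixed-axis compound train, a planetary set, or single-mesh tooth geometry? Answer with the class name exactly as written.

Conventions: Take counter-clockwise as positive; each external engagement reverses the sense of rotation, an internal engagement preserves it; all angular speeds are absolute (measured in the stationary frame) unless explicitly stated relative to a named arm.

class = planetary set [G3 = 27+2·21 = 69; Willis about the carrier]
classification: planetary set

planetary set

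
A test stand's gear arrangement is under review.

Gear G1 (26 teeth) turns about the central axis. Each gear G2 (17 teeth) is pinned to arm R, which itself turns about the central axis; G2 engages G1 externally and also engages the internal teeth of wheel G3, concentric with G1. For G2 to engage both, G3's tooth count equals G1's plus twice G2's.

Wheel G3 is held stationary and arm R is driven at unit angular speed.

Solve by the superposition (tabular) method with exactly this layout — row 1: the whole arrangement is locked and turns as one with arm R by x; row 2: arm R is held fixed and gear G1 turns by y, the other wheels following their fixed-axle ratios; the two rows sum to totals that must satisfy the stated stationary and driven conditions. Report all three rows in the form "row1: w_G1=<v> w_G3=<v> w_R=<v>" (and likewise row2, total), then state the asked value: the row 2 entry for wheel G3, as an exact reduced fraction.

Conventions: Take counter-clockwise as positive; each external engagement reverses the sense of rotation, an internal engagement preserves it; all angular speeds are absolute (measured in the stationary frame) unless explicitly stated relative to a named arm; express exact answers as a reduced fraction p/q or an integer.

row1: w_G1=1 w_G3=1 w_R=1
row2: w_G1=30/13 w_G3=-1 w_R=0
total: w_G1=43/13 w_G3=0 w_R=1
asked value: -1

class = planetary set [G3 = 26+2·17 = 60; Willis about the carrier]
row 1 (train locked, turned with arm): all members turn x
superposition row 2 [arm held]: sun y, ring −(26/60)·y, arm 0
boundary: total ω_ring = x − (26/60)·y = 0 and total ω_arm = x = 1  ⇒  y = 30/13, x = 1
row 2 ring = −(26/60)·30/13 = -1
totals (row 1 + row 2): sun 1 + 30/13 = 43/13, ring 1 + (-1) = 0, arm 1 + 0 = 1
asked cell (row2, ring) = -1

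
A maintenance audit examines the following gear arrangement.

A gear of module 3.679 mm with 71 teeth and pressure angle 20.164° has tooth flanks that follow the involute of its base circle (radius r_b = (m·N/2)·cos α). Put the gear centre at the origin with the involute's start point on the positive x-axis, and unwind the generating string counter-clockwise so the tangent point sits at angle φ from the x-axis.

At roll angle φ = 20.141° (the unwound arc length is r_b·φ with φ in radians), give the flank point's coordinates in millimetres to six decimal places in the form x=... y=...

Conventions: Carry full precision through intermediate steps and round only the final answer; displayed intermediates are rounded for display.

class = single-mesh tooth geometry [base-circle involute, m = 3.679, 71T]
pitch radius r_p = m·N/2 = 3.679·71/2 = 130.604500
base radius r_b = r_p·cos α = 130.604500·cos 20.164° = 122.599723
roll angle φ = 20.141° = 0.35152676 rad
x = r_b·(cos φ + φ·sin φ) = 129.942205
y = r_b·(sin φ − φ·cos φ) = 1.753345

x=129.942205 y=1.753345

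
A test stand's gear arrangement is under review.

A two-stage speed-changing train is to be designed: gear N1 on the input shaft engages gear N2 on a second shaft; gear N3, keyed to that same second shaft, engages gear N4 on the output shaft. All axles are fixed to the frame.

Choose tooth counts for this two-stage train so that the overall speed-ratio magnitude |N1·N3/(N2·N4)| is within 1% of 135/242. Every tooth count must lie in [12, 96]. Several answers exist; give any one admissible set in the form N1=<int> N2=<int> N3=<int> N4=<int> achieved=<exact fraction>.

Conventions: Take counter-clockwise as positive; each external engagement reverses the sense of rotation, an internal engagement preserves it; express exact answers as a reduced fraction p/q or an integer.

design class (target 135/242): fixed-axis compound train
target = 135/242 in lowest terms: an exact hit needs N1·N3 = k·135 and N2·N4 = k·242 for one integer k, every count in [12, 96]; additionally prefer no 1:1 stage (N1 ≠ N2, N3 ≠ N4)
k = 1: no 1:1-free in-range split of k·135 and k·242 into factor pairs; take k = 2
k = 2: N1·N3 = 270 = 15·18, N2·N4 = 484 = 22·22
achieved = 15·18/(22·22) = 135/242; |achieved − target| = 0 ≤ 27/4840 ✓

N1=15 N2=22 N3=18 N4=22 achieved=135/242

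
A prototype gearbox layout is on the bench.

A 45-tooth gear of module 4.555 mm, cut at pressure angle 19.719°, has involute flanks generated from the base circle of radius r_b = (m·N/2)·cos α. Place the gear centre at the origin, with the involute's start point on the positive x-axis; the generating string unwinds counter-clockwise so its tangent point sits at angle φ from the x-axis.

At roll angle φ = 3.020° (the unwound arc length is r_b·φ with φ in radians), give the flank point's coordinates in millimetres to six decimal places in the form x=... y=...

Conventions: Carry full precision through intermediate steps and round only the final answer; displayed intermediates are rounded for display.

x=96.611426 y=0.004708

topology: single-mesh involute geometry — m = 4.555, N = 45
pitch radius r_p = m·N/2 = 4.555·45/2 = 102.487500
base radius r_b = r_p·cos α = 102.487500·cos 19.719° = 96.477501
roll angle φ = 3.020° = 0.05270894 rad
x = r_b·(cos φ + φ·sin φ) = 96.611426
y = r_b·(sin φ − φ·cos φ) = 0.004708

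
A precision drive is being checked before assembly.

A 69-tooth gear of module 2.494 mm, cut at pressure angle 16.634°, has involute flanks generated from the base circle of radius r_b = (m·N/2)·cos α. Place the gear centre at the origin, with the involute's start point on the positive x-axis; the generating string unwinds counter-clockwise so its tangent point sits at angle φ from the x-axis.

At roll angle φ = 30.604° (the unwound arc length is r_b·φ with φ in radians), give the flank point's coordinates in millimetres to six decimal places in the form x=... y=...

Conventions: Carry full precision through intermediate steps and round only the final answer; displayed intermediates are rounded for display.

x=93.377357 y=4.069623

class = single-mesh tooth geometry [base-circle involute, m = 2.494, 69T]
pitch radius r_p = m·N/2 = 2.494·69/2 = 86.043000
base radius r_b = r_p·cos α = 86.043000·cos 16.634° = 82.442348
roll angle φ = 30.604° = 0.53414056 rad
x = r_b·(cos φ + φ·sin φ) = 93.377357
y = r_b·(sin φ − φ·cos φ) = 4.069623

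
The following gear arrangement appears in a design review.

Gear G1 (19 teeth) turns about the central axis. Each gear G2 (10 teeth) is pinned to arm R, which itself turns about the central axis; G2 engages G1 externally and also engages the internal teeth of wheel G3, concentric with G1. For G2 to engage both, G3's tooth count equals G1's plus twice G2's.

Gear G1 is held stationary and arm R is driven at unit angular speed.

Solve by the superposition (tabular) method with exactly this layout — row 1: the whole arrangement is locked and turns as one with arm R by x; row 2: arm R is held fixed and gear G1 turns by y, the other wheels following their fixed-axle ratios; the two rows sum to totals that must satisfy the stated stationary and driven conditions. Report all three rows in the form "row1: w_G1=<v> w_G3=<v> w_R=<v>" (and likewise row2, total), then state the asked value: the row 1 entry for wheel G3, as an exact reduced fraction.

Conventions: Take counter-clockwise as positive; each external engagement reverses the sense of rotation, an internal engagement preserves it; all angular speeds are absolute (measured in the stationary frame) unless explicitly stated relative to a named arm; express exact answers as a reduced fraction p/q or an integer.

row1: w_G1=1 w_G3=1 w_R=1
row2: w_G1=-1 w_G3=19/39 w_R=0
total: w_G1=0 w_G3=58/39 w_R=1
asked value: 1

planetary set (19T centre, 10T on arm, 39T internal) — Willis relation
superposition row 1 [locked train]: every member turns x
row 2: sun turns y, ring = −(19/39)·y, arm 0
boundary: total ω_sun = x + y = 0 and total ω_arm = x = 1  ⇒  y = -1, x = 1
row 2 ring = −(19/39)·(-1) = 19/39
totals (row 1 + row 2): sun 1 + (-1) = 0, ring 1 + 19/39 = 58/39, arm 1 + 0 = 1
asked cell (row1, ring) = 1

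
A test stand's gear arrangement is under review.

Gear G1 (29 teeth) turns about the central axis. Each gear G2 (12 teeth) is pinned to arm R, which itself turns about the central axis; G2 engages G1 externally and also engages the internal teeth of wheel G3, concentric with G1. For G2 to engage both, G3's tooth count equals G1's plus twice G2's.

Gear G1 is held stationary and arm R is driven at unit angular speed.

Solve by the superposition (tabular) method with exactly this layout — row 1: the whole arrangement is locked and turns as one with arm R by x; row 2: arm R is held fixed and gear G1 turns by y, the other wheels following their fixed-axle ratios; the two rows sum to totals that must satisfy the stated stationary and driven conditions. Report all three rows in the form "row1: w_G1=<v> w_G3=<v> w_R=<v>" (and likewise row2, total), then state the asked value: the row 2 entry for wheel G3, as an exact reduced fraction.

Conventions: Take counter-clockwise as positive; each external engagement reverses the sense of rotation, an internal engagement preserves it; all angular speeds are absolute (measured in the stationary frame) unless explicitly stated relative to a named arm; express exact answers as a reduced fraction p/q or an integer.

row1: w_G1=1 w_G3=1 w_R=1
row2: w_G1=-1 w_G3=29/53 w_R=0
total: w_G1=0 w_G3=82/53 w_R=1
asked value: 29/53

topology: planetary set — G1 29T / G2 12T / G3 53T, arm = carrier (Willis)
superposition row 1 [locked train]: every member turns x
row 2 — arm fixed, fixed-axis ratios: sun y, ring −(29/53)·y, arm 0
boundary: total ω_sun = x + y = 0 and total ω_arm = x = 1  ⇒  y = -1, x = 1
row 2 ring = −(29/53)·(-1) = 29/53
totals (row 1 + row 2): sun 1 + (-1) = 0, ring 1 + 29/53 = 82/53, arm 1 + 0 = 1
asked cell (row2, ring) = 29/53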